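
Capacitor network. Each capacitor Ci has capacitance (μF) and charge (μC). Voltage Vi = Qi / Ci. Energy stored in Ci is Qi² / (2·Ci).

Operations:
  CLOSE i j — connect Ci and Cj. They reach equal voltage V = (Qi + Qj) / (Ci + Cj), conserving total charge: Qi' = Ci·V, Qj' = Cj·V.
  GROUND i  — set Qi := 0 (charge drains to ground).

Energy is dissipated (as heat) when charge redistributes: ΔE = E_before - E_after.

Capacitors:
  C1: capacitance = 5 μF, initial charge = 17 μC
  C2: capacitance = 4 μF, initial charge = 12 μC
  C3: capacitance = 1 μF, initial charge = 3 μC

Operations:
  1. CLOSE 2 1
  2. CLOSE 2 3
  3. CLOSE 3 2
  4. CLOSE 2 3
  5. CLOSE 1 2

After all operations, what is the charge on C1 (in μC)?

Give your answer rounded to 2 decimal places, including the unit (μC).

Initial: C1(5μF, Q=17μC, V=3.40V), C2(4μF, Q=12μC, V=3.00V), C3(1μF, Q=3μC, V=3.00V)
Op 1: CLOSE 2-1: Q_total=29.00, C_total=9.00, V=3.22; Q2=12.89, Q1=16.11; dissipated=0.178
Op 2: CLOSE 2-3: Q_total=15.89, C_total=5.00, V=3.18; Q2=12.71, Q3=3.18; dissipated=0.020
Op 3: CLOSE 3-2: Q_total=15.89, C_total=5.00, V=3.18; Q3=3.18, Q2=12.71; dissipated=0.000
Op 4: CLOSE 2-3: Q_total=15.89, C_total=5.00, V=3.18; Q2=12.71, Q3=3.18; dissipated=0.000
Op 5: CLOSE 1-2: Q_total=28.82, C_total=9.00, V=3.20; Q1=16.01, Q2=12.81; dissipated=0.002
Final charges: Q1=16.01, Q2=12.81, Q3=3.18

Answer: 16.01 μC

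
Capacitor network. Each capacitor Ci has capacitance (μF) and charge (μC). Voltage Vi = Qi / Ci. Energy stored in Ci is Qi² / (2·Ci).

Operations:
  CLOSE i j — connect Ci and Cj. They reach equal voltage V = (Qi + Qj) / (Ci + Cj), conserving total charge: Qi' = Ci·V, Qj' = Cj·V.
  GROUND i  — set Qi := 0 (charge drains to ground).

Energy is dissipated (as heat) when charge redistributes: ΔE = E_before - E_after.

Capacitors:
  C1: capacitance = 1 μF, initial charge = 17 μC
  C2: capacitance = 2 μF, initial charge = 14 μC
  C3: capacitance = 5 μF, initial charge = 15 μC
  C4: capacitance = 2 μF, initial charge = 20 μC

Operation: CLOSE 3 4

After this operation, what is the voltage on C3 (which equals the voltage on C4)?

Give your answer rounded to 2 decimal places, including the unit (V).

Initial: C1(1μF, Q=17μC, V=17.00V), C2(2μF, Q=14μC, V=7.00V), C3(5μF, Q=15μC, V=3.00V), C4(2μF, Q=20μC, V=10.00V)
Op 1: CLOSE 3-4: Q_total=35.00, C_total=7.00, V=5.00; Q3=25.00, Q4=10.00; dissipated=35.000

Answer: 5.00 V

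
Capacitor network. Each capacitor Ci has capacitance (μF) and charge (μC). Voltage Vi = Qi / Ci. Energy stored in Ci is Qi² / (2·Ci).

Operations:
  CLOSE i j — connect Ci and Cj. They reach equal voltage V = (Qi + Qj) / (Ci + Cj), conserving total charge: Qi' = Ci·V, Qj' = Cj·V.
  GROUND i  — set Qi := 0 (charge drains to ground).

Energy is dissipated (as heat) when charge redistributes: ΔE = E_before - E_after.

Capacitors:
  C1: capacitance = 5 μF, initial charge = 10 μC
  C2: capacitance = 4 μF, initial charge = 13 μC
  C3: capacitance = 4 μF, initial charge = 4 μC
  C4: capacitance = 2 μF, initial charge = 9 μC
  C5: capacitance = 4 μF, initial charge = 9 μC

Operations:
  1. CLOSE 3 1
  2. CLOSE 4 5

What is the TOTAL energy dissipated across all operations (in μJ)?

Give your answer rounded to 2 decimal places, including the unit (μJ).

Initial: C1(5μF, Q=10μC, V=2.00V), C2(4μF, Q=13μC, V=3.25V), C3(4μF, Q=4μC, V=1.00V), C4(2μF, Q=9μC, V=4.50V), C5(4μF, Q=9μC, V=2.25V)
Op 1: CLOSE 3-1: Q_total=14.00, C_total=9.00, V=1.56; Q3=6.22, Q1=7.78; dissipated=1.111
Op 2: CLOSE 4-5: Q_total=18.00, C_total=6.00, V=3.00; Q4=6.00, Q5=12.00; dissipated=3.375
Total dissipated: 4.486 μJ

Answer: 4.49 μJ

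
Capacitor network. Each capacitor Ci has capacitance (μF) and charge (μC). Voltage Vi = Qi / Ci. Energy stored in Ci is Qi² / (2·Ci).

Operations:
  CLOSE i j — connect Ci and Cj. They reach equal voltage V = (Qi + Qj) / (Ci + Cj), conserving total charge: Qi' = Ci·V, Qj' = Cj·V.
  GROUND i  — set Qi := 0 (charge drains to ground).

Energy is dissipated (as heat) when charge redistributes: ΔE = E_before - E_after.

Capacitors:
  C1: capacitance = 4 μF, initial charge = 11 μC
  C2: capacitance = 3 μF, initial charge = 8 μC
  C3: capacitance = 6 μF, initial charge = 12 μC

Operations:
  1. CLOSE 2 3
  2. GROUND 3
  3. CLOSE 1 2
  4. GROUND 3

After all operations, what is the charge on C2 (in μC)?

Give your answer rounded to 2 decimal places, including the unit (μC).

Initial: C1(4μF, Q=11μC, V=2.75V), C2(3μF, Q=8μC, V=2.67V), C3(6μF, Q=12μC, V=2.00V)
Op 1: CLOSE 2-3: Q_total=20.00, C_total=9.00, V=2.22; Q2=6.67, Q3=13.33; dissipated=0.444
Op 2: GROUND 3: Q3=0; energy lost=14.815
Op 3: CLOSE 1-2: Q_total=17.67, C_total=7.00, V=2.52; Q1=10.10, Q2=7.57; dissipated=0.239
Op 4: GROUND 3: Q3=0; energy lost=0.000
Final charges: Q1=10.10, Q2=7.57, Q3=0.00

Answer: 7.57 μC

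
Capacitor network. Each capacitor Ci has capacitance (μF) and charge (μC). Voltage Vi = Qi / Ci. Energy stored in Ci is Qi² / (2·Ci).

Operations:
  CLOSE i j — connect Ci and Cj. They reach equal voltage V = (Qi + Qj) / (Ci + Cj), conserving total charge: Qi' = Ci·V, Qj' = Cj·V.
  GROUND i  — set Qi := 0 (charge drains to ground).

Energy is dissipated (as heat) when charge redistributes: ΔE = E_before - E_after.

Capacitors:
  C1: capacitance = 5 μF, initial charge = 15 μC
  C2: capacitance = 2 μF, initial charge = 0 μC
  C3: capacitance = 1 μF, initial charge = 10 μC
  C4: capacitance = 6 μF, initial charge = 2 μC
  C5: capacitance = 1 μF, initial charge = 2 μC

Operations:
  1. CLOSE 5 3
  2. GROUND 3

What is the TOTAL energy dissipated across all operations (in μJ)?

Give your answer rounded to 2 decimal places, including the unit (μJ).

Answer: 34.00 μJ

Derivation:
Initial: C1(5μF, Q=15μC, V=3.00V), C2(2μF, Q=0μC, V=0.00V), C3(1μF, Q=10μC, V=10.00V), C4(6μF, Q=2μC, V=0.33V), C5(1μF, Q=2μC, V=2.00V)
Op 1: CLOSE 5-3: Q_total=12.00, C_total=2.00, V=6.00; Q5=6.00, Q3=6.00; dissipated=16.000
Op 2: GROUND 3: Q3=0; energy lost=18.000
Total dissipated: 34.000 μJ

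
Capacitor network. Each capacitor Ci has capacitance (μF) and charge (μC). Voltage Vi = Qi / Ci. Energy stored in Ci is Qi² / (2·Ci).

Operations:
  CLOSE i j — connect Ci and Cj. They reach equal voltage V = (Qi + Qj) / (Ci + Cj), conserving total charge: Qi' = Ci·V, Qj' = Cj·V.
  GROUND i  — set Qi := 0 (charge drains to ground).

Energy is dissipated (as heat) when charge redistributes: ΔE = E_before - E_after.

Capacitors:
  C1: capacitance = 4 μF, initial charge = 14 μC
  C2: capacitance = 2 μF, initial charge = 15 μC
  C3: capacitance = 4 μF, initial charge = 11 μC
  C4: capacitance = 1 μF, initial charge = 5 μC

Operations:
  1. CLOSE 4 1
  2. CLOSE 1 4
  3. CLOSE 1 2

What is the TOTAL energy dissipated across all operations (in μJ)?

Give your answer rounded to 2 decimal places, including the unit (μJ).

Answer: 10.03 μJ

Derivation:
Initial: C1(4μF, Q=14μC, V=3.50V), C2(2μF, Q=15μC, V=7.50V), C3(4μF, Q=11μC, V=2.75V), C4(1μF, Q=5μC, V=5.00V)
Op 1: CLOSE 4-1: Q_total=19.00, C_total=5.00, V=3.80; Q4=3.80, Q1=15.20; dissipated=0.900
Op 2: CLOSE 1-4: Q_total=19.00, C_total=5.00, V=3.80; Q1=15.20, Q4=3.80; dissipated=0.000
Op 3: CLOSE 1-2: Q_total=30.20, C_total=6.00, V=5.03; Q1=20.13, Q2=10.07; dissipated=9.127
Total dissipated: 10.027 μJ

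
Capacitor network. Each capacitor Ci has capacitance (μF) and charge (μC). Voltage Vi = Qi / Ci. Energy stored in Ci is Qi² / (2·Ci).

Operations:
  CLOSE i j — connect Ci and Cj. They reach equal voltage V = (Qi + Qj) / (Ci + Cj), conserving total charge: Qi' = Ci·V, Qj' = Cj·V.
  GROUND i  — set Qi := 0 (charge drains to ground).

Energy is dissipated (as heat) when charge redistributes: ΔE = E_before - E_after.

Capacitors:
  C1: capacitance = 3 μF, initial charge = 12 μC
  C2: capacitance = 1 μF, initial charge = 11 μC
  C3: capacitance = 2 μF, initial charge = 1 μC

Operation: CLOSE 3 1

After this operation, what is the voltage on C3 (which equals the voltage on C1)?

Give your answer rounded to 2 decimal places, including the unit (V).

Initial: C1(3μF, Q=12μC, V=4.00V), C2(1μF, Q=11μC, V=11.00V), C3(2μF, Q=1μC, V=0.50V)
Op 1: CLOSE 3-1: Q_total=13.00, C_total=5.00, V=2.60; Q3=5.20, Q1=7.80; dissipated=7.350

Answer: 2.60 V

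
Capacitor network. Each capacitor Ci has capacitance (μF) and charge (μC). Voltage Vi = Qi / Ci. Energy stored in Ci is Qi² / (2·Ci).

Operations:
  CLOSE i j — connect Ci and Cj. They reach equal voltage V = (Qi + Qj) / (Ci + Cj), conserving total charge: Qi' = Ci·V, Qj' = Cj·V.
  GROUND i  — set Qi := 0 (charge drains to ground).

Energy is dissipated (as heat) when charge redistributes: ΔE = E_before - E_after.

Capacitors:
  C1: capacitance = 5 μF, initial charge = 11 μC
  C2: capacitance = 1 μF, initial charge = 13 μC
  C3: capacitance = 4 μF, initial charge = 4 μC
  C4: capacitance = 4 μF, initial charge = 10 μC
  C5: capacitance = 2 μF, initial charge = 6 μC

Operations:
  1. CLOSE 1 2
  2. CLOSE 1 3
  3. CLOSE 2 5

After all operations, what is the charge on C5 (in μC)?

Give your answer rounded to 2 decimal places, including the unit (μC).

Answer: 6.67 μC

Derivation:
Initial: C1(5μF, Q=11μC, V=2.20V), C2(1μF, Q=13μC, V=13.00V), C3(4μF, Q=4μC, V=1.00V), C4(4μF, Q=10μC, V=2.50V), C5(2μF, Q=6μC, V=3.00V)
Op 1: CLOSE 1-2: Q_total=24.00, C_total=6.00, V=4.00; Q1=20.00, Q2=4.00; dissipated=48.600
Op 2: CLOSE 1-3: Q_total=24.00, C_total=9.00, V=2.67; Q1=13.33, Q3=10.67; dissipated=10.000
Op 3: CLOSE 2-5: Q_total=10.00, C_total=3.00, V=3.33; Q2=3.33, Q5=6.67; dissipated=0.333
Final charges: Q1=13.33, Q2=3.33, Q3=10.67, Q4=10.00, Q5=6.67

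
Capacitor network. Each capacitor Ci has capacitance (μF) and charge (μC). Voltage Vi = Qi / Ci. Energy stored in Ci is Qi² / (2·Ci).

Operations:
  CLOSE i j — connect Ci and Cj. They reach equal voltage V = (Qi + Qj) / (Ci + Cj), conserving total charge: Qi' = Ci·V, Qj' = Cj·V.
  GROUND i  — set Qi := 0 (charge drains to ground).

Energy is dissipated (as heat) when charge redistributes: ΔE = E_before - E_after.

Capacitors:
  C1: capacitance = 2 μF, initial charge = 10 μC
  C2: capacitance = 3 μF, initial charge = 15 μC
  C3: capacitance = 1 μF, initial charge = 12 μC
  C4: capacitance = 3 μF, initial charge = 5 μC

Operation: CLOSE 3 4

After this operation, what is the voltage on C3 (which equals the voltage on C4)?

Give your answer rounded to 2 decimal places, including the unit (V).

Initial: C1(2μF, Q=10μC, V=5.00V), C2(3μF, Q=15μC, V=5.00V), C3(1μF, Q=12μC, V=12.00V), C4(3μF, Q=5μC, V=1.67V)
Op 1: CLOSE 3-4: Q_total=17.00, C_total=4.00, V=4.25; Q3=4.25, Q4=12.75; dissipated=40.042

Answer: 4.25 V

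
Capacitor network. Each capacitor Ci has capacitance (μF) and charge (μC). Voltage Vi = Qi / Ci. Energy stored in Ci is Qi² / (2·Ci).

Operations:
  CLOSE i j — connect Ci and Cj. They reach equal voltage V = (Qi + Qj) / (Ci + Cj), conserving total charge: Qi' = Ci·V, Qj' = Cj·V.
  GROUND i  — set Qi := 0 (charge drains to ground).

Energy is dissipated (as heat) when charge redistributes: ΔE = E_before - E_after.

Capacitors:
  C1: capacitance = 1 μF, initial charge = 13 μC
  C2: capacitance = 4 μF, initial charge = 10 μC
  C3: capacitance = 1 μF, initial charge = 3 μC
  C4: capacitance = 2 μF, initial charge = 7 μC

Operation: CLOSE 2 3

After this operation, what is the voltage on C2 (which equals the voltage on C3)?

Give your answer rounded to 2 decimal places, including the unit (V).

Initial: C1(1μF, Q=13μC, V=13.00V), C2(4μF, Q=10μC, V=2.50V), C3(1μF, Q=3μC, V=3.00V), C4(2μF, Q=7μC, V=3.50V)
Op 1: CLOSE 2-3: Q_total=13.00, C_total=5.00, V=2.60; Q2=10.40, Q3=2.60; dissipated=0.100

Answer: 2.60 V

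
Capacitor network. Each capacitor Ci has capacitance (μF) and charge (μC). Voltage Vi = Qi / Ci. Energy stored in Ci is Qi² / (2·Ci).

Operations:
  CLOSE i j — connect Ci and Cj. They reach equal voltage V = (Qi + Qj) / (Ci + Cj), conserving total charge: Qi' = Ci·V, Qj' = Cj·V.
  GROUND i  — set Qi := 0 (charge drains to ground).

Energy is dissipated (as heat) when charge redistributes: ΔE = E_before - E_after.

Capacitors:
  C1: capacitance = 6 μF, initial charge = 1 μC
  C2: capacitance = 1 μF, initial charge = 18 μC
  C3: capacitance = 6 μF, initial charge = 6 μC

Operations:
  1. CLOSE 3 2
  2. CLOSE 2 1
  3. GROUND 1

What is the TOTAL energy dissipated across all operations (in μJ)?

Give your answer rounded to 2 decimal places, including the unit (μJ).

Answer: 129.62 μJ

Derivation:
Initial: C1(6μF, Q=1μC, V=0.17V), C2(1μF, Q=18μC, V=18.00V), C3(6μF, Q=6μC, V=1.00V)
Op 1: CLOSE 3-2: Q_total=24.00, C_total=7.00, V=3.43; Q3=20.57, Q2=3.43; dissipated=123.857
Op 2: CLOSE 2-1: Q_total=4.43, C_total=7.00, V=0.63; Q2=0.63, Q1=3.80; dissipated=4.560
Op 3: GROUND 1: Q1=0; energy lost=1.201
Total dissipated: 129.618 μJ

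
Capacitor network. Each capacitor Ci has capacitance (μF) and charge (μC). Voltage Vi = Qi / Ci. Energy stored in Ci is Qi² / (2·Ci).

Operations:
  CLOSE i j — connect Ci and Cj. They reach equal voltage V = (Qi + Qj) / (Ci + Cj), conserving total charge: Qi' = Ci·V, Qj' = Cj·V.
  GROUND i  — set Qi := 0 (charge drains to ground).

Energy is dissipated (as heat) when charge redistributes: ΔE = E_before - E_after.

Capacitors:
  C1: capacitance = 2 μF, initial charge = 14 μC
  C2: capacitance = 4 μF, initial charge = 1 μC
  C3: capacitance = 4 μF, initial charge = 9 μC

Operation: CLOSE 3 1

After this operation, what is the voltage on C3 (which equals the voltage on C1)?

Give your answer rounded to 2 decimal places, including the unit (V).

Answer: 3.83 V

Derivation:
Initial: C1(2μF, Q=14μC, V=7.00V), C2(4μF, Q=1μC, V=0.25V), C3(4μF, Q=9μC, V=2.25V)
Op 1: CLOSE 3-1: Q_total=23.00, C_total=6.00, V=3.83; Q3=15.33, Q1=7.67; dissipated=15.042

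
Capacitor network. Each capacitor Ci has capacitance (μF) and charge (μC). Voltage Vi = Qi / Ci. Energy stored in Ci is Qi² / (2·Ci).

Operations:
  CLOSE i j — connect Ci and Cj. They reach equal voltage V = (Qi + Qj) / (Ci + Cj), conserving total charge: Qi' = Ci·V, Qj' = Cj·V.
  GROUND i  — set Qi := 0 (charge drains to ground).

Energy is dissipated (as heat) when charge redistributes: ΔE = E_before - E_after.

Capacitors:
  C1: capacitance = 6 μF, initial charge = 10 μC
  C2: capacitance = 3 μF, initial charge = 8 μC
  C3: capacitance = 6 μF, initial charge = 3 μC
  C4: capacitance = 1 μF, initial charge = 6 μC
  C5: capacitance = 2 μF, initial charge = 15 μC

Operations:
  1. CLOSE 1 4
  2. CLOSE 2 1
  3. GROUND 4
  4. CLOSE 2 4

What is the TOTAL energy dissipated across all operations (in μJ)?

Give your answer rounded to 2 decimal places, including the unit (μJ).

Initial: C1(6μF, Q=10μC, V=1.67V), C2(3μF, Q=8μC, V=2.67V), C3(6μF, Q=3μC, V=0.50V), C4(1μF, Q=6μC, V=6.00V), C5(2μF, Q=15μC, V=7.50V)
Op 1: CLOSE 1-4: Q_total=16.00, C_total=7.00, V=2.29; Q1=13.71, Q4=2.29; dissipated=8.048
Op 2: CLOSE 2-1: Q_total=21.71, C_total=9.00, V=2.41; Q2=7.24, Q1=14.48; dissipated=0.145
Op 3: GROUND 4: Q4=0; energy lost=2.612
Op 4: CLOSE 2-4: Q_total=7.24, C_total=4.00, V=1.81; Q2=5.43, Q4=1.81; dissipated=2.183
Total dissipated: 12.988 μJ

Answer: 12.99 μJ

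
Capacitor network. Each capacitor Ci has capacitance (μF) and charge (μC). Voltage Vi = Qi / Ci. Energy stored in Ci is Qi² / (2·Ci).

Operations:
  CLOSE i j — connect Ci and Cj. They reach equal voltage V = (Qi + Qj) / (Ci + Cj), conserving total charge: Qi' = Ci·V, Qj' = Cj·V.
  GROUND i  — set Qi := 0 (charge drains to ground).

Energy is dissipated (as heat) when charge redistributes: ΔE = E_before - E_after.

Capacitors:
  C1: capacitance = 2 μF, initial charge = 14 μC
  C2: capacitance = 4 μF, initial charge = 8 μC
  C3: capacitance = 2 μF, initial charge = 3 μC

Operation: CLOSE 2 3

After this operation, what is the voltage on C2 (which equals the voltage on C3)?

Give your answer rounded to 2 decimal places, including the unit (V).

Initial: C1(2μF, Q=14μC, V=7.00V), C2(4μF, Q=8μC, V=2.00V), C3(2μF, Q=3μC, V=1.50V)
Op 1: CLOSE 2-3: Q_total=11.00, C_total=6.00, V=1.83; Q2=7.33, Q3=3.67; dissipated=0.167

Answer: 1.83 V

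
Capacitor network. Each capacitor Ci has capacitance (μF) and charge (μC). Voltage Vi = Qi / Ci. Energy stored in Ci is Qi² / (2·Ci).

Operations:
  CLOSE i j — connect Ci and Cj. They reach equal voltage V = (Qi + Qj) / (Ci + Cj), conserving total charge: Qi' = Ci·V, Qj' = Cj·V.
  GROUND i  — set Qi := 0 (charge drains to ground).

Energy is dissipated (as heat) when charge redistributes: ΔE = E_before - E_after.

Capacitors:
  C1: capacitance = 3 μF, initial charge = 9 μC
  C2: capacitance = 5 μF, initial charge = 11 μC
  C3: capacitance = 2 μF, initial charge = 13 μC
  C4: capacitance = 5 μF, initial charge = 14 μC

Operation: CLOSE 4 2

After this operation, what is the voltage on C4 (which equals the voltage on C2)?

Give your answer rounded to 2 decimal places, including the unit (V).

Initial: C1(3μF, Q=9μC, V=3.00V), C2(5μF, Q=11μC, V=2.20V), C3(2μF, Q=13μC, V=6.50V), C4(5μF, Q=14μC, V=2.80V)
Op 1: CLOSE 4-2: Q_total=25.00, C_total=10.00, V=2.50; Q4=12.50, Q2=12.50; dissipated=0.450

Answer: 2.50 V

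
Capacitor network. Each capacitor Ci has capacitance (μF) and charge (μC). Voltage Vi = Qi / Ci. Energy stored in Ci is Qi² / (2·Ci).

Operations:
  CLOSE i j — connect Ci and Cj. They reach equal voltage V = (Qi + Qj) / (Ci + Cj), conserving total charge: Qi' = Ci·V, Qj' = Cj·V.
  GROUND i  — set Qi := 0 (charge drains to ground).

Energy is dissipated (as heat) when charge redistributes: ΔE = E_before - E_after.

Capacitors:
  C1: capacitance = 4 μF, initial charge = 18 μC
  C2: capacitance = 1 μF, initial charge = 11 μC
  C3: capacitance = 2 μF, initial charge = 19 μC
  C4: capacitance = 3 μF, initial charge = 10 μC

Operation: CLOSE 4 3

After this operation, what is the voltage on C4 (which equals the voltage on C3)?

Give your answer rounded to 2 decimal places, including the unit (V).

Answer: 5.80 V

Derivation:
Initial: C1(4μF, Q=18μC, V=4.50V), C2(1μF, Q=11μC, V=11.00V), C3(2μF, Q=19μC, V=9.50V), C4(3μF, Q=10μC, V=3.33V)
Op 1: CLOSE 4-3: Q_total=29.00, C_total=5.00, V=5.80; Q4=17.40, Q3=11.60; dissipated=22.817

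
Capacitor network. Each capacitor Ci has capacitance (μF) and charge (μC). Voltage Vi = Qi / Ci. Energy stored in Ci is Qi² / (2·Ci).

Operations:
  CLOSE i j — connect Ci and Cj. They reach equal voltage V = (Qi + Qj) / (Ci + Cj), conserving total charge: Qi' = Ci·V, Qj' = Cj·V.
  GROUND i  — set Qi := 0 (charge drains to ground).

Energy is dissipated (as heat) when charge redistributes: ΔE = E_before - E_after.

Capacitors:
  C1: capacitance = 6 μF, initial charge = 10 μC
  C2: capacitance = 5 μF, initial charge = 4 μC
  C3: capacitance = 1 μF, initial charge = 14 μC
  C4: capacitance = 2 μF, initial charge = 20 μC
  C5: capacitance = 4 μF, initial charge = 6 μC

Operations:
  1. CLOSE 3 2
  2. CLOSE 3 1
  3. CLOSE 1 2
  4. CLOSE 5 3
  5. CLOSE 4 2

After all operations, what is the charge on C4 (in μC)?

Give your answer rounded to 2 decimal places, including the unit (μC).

Initial: C1(6μF, Q=10μC, V=1.67V), C2(5μF, Q=4μC, V=0.80V), C3(1μF, Q=14μC, V=14.00V), C4(2μF, Q=20μC, V=10.00V), C5(4μF, Q=6μC, V=1.50V)
Op 1: CLOSE 3-2: Q_total=18.00, C_total=6.00, V=3.00; Q3=3.00, Q2=15.00; dissipated=72.600
Op 2: CLOSE 3-1: Q_total=13.00, C_total=7.00, V=1.86; Q3=1.86, Q1=11.14; dissipated=0.762
Op 3: CLOSE 1-2: Q_total=26.14, C_total=11.00, V=2.38; Q1=14.26, Q2=11.88; dissipated=1.781
Op 4: CLOSE 5-3: Q_total=7.86, C_total=5.00, V=1.57; Q5=6.29, Q3=1.57; dissipated=0.051
Op 5: CLOSE 4-2: Q_total=31.88, C_total=7.00, V=4.55; Q4=9.11, Q2=22.77; dissipated=41.511
Final charges: Q1=14.26, Q2=22.77, Q3=1.57, Q4=9.11, Q5=6.29

Answer: 9.11 μC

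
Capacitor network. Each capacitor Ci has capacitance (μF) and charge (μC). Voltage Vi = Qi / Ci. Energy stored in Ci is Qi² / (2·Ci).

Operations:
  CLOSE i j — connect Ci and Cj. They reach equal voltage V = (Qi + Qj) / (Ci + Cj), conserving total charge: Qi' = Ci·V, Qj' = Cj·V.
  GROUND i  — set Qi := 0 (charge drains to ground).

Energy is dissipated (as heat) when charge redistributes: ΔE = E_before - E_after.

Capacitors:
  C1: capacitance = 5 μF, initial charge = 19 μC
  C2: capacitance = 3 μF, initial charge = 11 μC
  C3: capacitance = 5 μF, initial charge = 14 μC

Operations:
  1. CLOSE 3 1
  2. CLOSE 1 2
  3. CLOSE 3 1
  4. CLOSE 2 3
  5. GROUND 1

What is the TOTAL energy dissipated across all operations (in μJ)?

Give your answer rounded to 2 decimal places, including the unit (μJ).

Answer: 29.78 μJ

Derivation:
Initial: C1(5μF, Q=19μC, V=3.80V), C2(3μF, Q=11μC, V=3.67V), C3(5μF, Q=14μC, V=2.80V)
Op 1: CLOSE 3-1: Q_total=33.00, C_total=10.00, V=3.30; Q3=16.50, Q1=16.50; dissipated=1.250
Op 2: CLOSE 1-2: Q_total=27.50, C_total=8.00, V=3.44; Q1=17.19, Q2=10.31; dissipated=0.126
Op 3: CLOSE 3-1: Q_total=33.69, C_total=10.00, V=3.37; Q3=16.84, Q1=16.84; dissipated=0.024
Op 4: CLOSE 2-3: Q_total=27.16, C_total=8.00, V=3.39; Q2=10.18, Q3=16.97; dissipated=0.004
Op 5: GROUND 1: Q1=0; energy lost=28.371
Total dissipated: 29.775 μJ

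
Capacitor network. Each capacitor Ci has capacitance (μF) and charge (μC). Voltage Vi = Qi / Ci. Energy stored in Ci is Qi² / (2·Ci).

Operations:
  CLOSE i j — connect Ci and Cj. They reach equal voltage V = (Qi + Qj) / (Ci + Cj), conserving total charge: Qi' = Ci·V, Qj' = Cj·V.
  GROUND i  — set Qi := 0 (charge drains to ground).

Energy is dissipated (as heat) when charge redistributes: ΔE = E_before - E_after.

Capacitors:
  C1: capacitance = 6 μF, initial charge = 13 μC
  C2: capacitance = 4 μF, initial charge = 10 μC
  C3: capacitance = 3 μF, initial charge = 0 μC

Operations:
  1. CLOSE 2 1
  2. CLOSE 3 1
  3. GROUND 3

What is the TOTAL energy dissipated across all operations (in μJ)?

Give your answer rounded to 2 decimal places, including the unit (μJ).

Answer: 8.95 μJ

Derivation:
Initial: C1(6μF, Q=13μC, V=2.17V), C2(4μF, Q=10μC, V=2.50V), C3(3μF, Q=0μC, V=0.00V)
Op 1: CLOSE 2-1: Q_total=23.00, C_total=10.00, V=2.30; Q2=9.20, Q1=13.80; dissipated=0.133
Op 2: CLOSE 3-1: Q_total=13.80, C_total=9.00, V=1.53; Q3=4.60, Q1=9.20; dissipated=5.290
Op 3: GROUND 3: Q3=0; energy lost=3.527
Total dissipated: 8.950 μJ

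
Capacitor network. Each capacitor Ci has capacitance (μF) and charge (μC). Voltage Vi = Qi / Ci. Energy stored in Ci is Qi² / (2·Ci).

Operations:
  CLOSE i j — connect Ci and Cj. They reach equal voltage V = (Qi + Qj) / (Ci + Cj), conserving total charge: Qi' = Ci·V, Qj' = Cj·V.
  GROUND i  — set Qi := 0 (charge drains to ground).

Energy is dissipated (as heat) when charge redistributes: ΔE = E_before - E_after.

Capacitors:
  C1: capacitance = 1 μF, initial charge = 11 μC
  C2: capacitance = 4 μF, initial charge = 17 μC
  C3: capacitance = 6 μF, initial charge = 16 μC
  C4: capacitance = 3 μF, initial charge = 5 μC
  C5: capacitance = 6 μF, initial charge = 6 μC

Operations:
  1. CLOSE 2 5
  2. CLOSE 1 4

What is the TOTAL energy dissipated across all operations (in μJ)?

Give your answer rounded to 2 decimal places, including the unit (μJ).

Answer: 45.34 μJ

Derivation:
Initial: C1(1μF, Q=11μC, V=11.00V), C2(4μF, Q=17μC, V=4.25V), C3(6μF, Q=16μC, V=2.67V), C4(3μF, Q=5μC, V=1.67V), C5(6μF, Q=6μC, V=1.00V)
Op 1: CLOSE 2-5: Q_total=23.00, C_total=10.00, V=2.30; Q2=9.20, Q5=13.80; dissipated=12.675
Op 2: CLOSE 1-4: Q_total=16.00, C_total=4.00, V=4.00; Q1=4.00, Q4=12.00; dissipated=32.667
Total dissipated: 45.342 μJ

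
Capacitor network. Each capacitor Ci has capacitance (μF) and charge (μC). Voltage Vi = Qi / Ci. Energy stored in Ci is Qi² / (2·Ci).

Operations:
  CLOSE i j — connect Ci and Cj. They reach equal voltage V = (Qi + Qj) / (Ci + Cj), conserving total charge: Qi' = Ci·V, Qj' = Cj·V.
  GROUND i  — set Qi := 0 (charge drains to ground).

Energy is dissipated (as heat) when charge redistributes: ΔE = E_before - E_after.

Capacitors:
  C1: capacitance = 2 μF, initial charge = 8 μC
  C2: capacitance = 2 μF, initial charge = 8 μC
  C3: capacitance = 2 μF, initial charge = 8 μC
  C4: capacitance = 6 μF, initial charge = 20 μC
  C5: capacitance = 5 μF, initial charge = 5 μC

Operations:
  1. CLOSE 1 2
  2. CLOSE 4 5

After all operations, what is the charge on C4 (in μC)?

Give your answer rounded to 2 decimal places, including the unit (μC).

Answer: 13.64 μC

Derivation:
Initial: C1(2μF, Q=8μC, V=4.00V), C2(2μF, Q=8μC, V=4.00V), C3(2μF, Q=8μC, V=4.00V), C4(6μF, Q=20μC, V=3.33V), C5(5μF, Q=5μC, V=1.00V)
Op 1: CLOSE 1-2: Q_total=16.00, C_total=4.00, V=4.00; Q1=8.00, Q2=8.00; dissipated=0.000
Op 2: CLOSE 4-5: Q_total=25.00, C_total=11.00, V=2.27; Q4=13.64, Q5=11.36; dissipated=7.424
Final charges: Q1=8.00, Q2=8.00, Q3=8.00, Q4=13.64, Q5=11.36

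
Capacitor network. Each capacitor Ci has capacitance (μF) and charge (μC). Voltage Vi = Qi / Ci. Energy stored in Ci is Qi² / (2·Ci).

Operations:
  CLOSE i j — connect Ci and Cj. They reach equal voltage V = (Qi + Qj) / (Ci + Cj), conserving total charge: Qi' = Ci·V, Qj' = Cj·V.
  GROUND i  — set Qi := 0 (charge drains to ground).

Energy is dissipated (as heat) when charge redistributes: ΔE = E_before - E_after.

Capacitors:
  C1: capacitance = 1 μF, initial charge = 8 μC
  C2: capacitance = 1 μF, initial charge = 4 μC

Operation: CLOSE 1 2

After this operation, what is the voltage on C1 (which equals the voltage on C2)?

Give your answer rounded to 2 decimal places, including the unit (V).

Initial: C1(1μF, Q=8μC, V=8.00V), C2(1μF, Q=4μC, V=4.00V)
Op 1: CLOSE 1-2: Q_total=12.00, C_total=2.00, V=6.00; Q1=6.00, Q2=6.00; dissipated=4.000

Answer: 6.00 V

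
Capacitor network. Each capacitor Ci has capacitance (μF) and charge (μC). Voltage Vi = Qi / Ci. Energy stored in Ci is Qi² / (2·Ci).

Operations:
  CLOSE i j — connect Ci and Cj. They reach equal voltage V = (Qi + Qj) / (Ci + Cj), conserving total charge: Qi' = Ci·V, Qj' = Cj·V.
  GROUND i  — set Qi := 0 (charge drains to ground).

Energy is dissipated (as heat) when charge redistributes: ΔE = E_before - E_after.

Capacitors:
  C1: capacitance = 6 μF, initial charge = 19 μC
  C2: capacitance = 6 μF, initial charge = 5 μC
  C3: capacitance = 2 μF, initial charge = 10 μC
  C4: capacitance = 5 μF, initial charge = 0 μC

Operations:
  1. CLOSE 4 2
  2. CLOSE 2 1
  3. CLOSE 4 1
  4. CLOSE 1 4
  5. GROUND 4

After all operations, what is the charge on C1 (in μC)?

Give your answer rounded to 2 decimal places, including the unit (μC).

Initial: C1(6μF, Q=19μC, V=3.17V), C2(6μF, Q=5μC, V=0.83V), C3(2μF, Q=10μC, V=5.00V), C4(5μF, Q=0μC, V=0.00V)
Op 1: CLOSE 4-2: Q_total=5.00, C_total=11.00, V=0.45; Q4=2.27, Q2=2.73; dissipated=0.947
Op 2: CLOSE 2-1: Q_total=21.73, C_total=12.00, V=1.81; Q2=10.86, Q1=10.86; dissipated=11.033
Op 3: CLOSE 4-1: Q_total=13.14, C_total=11.00, V=1.19; Q4=5.97, Q1=7.17; dissipated=2.508
Op 4: CLOSE 1-4: Q_total=13.14, C_total=11.00, V=1.19; Q1=7.17, Q4=5.97; dissipated=0.000
Op 5: GROUND 4: Q4=0; energy lost=3.565
Final charges: Q1=7.17, Q2=10.86, Q3=10.00, Q4=0.00

Answer: 7.17 μC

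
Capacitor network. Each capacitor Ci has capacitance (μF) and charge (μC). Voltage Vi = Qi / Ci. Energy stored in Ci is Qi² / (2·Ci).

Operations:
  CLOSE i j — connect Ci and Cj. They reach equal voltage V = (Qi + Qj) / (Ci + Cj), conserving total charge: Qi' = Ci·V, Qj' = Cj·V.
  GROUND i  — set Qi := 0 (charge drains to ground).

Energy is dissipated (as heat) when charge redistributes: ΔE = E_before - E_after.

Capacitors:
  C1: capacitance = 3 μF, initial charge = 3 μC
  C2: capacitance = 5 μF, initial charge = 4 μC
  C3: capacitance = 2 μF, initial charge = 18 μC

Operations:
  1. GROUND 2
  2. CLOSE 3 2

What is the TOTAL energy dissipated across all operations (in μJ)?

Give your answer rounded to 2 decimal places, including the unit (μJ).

Answer: 59.46 μJ

Derivation:
Initial: C1(3μF, Q=3μC, V=1.00V), C2(5μF, Q=4μC, V=0.80V), C3(2μF, Q=18μC, V=9.00V)
Op 1: GROUND 2: Q2=0; energy lost=1.600
Op 2: CLOSE 3-2: Q_total=18.00, C_total=7.00, V=2.57; Q3=5.14, Q2=12.86; dissipated=57.857
Total dissipated: 59.457 μJ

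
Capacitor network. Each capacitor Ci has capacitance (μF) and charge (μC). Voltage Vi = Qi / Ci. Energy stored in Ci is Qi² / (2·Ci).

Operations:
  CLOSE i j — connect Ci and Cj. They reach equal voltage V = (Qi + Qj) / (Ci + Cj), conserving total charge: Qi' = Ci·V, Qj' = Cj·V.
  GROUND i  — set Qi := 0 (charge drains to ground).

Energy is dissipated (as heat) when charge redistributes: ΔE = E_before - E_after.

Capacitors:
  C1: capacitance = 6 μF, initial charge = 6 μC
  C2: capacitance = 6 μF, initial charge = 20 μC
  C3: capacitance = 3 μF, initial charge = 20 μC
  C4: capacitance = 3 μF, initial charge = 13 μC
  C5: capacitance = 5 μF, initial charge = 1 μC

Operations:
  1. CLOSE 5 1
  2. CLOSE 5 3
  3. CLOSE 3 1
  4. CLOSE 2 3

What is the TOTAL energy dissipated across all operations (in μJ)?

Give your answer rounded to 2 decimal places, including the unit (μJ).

Initial: C1(6μF, Q=6μC, V=1.00V), C2(6μF, Q=20μC, V=3.33V), C3(3μF, Q=20μC, V=6.67V), C4(3μF, Q=13μC, V=4.33V), C5(5μF, Q=1μC, V=0.20V)
Op 1: CLOSE 5-1: Q_total=7.00, C_total=11.00, V=0.64; Q5=3.18, Q1=3.82; dissipated=0.873
Op 2: CLOSE 5-3: Q_total=23.18, C_total=8.00, V=2.90; Q5=14.49, Q3=8.69; dissipated=34.092
Op 3: CLOSE 3-1: Q_total=12.51, C_total=9.00, V=1.39; Q3=4.17, Q1=8.34; dissipated=5.114
Op 4: CLOSE 2-3: Q_total=24.17, C_total=9.00, V=2.69; Q2=16.11, Q3=8.06; dissipated=3.776
Total dissipated: 43.854 μJ

Answer: 43.85 μJ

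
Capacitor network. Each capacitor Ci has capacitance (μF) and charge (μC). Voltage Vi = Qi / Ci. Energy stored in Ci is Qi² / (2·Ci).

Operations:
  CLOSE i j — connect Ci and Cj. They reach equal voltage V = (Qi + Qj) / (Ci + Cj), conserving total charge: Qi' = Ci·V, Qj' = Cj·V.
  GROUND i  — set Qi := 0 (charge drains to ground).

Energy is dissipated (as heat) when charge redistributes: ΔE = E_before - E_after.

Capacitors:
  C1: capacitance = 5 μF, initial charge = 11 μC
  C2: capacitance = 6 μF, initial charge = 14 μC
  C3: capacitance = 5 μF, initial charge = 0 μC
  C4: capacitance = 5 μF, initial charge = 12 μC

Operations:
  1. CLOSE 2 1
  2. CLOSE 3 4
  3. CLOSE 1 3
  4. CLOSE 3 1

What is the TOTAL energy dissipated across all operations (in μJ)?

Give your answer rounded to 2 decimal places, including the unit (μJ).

Initial: C1(5μF, Q=11μC, V=2.20V), C2(6μF, Q=14μC, V=2.33V), C3(5μF, Q=0μC, V=0.00V), C4(5μF, Q=12μC, V=2.40V)
Op 1: CLOSE 2-1: Q_total=25.00, C_total=11.00, V=2.27; Q2=13.64, Q1=11.36; dissipated=0.024
Op 2: CLOSE 3-4: Q_total=12.00, C_total=10.00, V=1.20; Q3=6.00, Q4=6.00; dissipated=7.200
Op 3: CLOSE 1-3: Q_total=17.36, C_total=10.00, V=1.74; Q1=8.68, Q3=8.68; dissipated=1.438
Op 4: CLOSE 3-1: Q_total=17.36, C_total=10.00, V=1.74; Q3=8.68, Q1=8.68; dissipated=0.000
Total dissipated: 8.663 μJ

Answer: 8.66 μJ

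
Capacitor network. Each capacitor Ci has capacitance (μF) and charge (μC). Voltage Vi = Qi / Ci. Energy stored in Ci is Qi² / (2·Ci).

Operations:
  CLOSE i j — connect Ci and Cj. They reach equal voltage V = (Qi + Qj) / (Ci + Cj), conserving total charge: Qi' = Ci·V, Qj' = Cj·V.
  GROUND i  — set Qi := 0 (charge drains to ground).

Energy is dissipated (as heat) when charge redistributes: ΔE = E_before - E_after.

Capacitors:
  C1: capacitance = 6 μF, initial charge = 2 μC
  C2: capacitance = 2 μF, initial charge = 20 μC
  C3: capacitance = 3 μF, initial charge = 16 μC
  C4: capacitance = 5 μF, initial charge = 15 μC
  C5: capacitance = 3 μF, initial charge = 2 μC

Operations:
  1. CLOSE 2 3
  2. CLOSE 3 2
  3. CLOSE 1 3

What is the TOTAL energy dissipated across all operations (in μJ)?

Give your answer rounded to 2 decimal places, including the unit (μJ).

Answer: 60.22 μJ

Derivation:
Initial: C1(6μF, Q=2μC, V=0.33V), C2(2μF, Q=20μC, V=10.00V), C3(3μF, Q=16μC, V=5.33V), C4(5μF, Q=15μC, V=3.00V), C5(3μF, Q=2μC, V=0.67V)
Op 1: CLOSE 2-3: Q_total=36.00, C_total=5.00, V=7.20; Q2=14.40, Q3=21.60; dissipated=13.067
Op 2: CLOSE 3-2: Q_total=36.00, C_total=5.00, V=7.20; Q3=21.60, Q2=14.40; dissipated=0.000
Op 3: CLOSE 1-3: Q_total=23.60, C_total=9.00, V=2.62; Q1=15.73, Q3=7.87; dissipated=47.151
Total dissipated: 60.218 μJ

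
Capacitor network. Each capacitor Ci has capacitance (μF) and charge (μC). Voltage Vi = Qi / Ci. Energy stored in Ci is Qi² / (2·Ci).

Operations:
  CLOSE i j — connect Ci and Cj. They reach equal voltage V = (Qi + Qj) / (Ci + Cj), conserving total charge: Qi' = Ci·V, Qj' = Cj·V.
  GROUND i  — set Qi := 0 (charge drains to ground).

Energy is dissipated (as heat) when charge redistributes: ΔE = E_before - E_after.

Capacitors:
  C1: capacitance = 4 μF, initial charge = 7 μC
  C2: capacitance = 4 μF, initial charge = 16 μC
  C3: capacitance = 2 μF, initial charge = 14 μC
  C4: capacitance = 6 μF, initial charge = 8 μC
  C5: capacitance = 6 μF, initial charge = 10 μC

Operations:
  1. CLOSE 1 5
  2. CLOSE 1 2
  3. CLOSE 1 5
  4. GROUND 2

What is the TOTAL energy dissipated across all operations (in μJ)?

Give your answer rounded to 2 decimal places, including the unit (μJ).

Answer: 23.13 μJ

Derivation:
Initial: C1(4μF, Q=7μC, V=1.75V), C2(4μF, Q=16μC, V=4.00V), C3(2μF, Q=14μC, V=7.00V), C4(6μF, Q=8μC, V=1.33V), C5(6μF, Q=10μC, V=1.67V)
Op 1: CLOSE 1-5: Q_total=17.00, C_total=10.00, V=1.70; Q1=6.80, Q5=10.20; dissipated=0.008
Op 2: CLOSE 1-2: Q_total=22.80, C_total=8.00, V=2.85; Q1=11.40, Q2=11.40; dissipated=5.290
Op 3: CLOSE 1-5: Q_total=21.60, C_total=10.00, V=2.16; Q1=8.64, Q5=12.96; dissipated=1.587
Op 4: GROUND 2: Q2=0; energy lost=16.245
Total dissipated: 23.130 μJ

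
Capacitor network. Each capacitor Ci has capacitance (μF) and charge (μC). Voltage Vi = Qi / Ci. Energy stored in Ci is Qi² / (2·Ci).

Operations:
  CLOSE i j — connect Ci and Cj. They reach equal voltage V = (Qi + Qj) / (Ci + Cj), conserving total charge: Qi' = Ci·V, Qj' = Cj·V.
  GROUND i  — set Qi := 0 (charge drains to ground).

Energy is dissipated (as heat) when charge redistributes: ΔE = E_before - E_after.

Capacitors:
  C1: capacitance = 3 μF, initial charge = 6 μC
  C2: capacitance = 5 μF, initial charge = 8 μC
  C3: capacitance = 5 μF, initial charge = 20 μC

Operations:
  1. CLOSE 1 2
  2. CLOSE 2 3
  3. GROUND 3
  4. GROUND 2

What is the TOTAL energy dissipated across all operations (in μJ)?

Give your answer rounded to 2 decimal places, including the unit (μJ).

Initial: C1(3μF, Q=6μC, V=2.00V), C2(5μF, Q=8μC, V=1.60V), C3(5μF, Q=20μC, V=4.00V)
Op 1: CLOSE 1-2: Q_total=14.00, C_total=8.00, V=1.75; Q1=5.25, Q2=8.75; dissipated=0.150
Op 2: CLOSE 2-3: Q_total=28.75, C_total=10.00, V=2.88; Q2=14.38, Q3=14.38; dissipated=6.328
Op 3: GROUND 3: Q3=0; energy lost=20.664
Op 4: GROUND 2: Q2=0; energy lost=20.664
Total dissipated: 47.806 μJ

Answer: 47.81 μJ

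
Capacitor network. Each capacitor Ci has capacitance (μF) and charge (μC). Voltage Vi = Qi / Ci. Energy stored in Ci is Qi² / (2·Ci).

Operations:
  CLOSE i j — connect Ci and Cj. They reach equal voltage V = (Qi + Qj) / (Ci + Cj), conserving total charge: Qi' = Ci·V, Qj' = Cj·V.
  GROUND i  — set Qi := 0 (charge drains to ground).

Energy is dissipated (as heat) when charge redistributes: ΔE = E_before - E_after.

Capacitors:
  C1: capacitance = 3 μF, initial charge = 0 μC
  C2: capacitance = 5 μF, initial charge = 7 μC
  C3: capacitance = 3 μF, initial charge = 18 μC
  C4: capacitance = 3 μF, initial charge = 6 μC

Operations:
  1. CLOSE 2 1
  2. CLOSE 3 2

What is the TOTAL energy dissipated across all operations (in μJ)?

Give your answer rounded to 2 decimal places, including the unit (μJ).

Initial: C1(3μF, Q=0μC, V=0.00V), C2(5μF, Q=7μC, V=1.40V), C3(3μF, Q=18μC, V=6.00V), C4(3μF, Q=6μC, V=2.00V)
Op 1: CLOSE 2-1: Q_total=7.00, C_total=8.00, V=0.88; Q2=4.38, Q1=2.62; dissipated=1.837
Op 2: CLOSE 3-2: Q_total=22.38, C_total=8.00, V=2.80; Q3=8.39, Q2=13.98; dissipated=24.624
Total dissipated: 26.462 μJ

Answer: 26.46 μJ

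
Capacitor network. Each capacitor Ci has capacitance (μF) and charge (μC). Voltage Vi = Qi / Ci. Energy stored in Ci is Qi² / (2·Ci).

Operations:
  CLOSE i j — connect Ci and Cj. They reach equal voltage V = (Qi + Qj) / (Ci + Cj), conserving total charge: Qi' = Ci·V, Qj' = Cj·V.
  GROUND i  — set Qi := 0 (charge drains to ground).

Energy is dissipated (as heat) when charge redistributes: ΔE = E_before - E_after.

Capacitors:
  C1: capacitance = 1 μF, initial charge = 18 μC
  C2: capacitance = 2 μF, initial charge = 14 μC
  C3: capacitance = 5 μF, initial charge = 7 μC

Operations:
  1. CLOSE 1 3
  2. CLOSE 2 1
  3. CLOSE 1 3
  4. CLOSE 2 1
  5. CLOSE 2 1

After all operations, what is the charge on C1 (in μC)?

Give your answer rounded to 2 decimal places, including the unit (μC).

Initial: C1(1μF, Q=18μC, V=18.00V), C2(2μF, Q=14μC, V=7.00V), C3(5μF, Q=7μC, V=1.40V)
Op 1: CLOSE 1-3: Q_total=25.00, C_total=6.00, V=4.17; Q1=4.17, Q3=20.83; dissipated=114.817
Op 2: CLOSE 2-1: Q_total=18.17, C_total=3.00, V=6.06; Q2=12.11, Q1=6.06; dissipated=2.676
Op 3: CLOSE 1-3: Q_total=26.89, C_total=6.00, V=4.48; Q1=4.48, Q3=22.41; dissipated=1.487
Op 4: CLOSE 2-1: Q_total=16.59, C_total=3.00, V=5.53; Q2=11.06, Q1=5.53; dissipated=0.826
Op 5: CLOSE 2-1: Q_total=16.59, C_total=3.00, V=5.53; Q2=11.06, Q1=5.53; dissipated=0.000
Final charges: Q1=5.53, Q2=11.06, Q3=22.41

Answer: 5.53 μC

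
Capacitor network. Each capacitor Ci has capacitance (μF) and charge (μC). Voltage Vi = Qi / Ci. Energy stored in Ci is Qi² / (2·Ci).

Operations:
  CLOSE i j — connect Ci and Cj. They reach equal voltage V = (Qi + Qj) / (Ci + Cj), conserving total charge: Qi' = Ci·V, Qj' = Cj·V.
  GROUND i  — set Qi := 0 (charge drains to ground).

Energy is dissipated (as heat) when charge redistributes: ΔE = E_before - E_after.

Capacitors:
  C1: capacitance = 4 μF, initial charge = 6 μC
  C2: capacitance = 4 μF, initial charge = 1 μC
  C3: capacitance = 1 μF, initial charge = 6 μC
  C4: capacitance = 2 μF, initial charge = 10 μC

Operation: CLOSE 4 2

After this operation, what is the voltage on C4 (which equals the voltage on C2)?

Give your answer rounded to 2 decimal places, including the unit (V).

Answer: 1.83 V

Derivation:
Initial: C1(4μF, Q=6μC, V=1.50V), C2(4μF, Q=1μC, V=0.25V), C3(1μF, Q=6μC, V=6.00V), C4(2μF, Q=10μC, V=5.00V)
Op 1: CLOSE 4-2: Q_total=11.00, C_total=6.00, V=1.83; Q4=3.67, Q2=7.33; dissipated=15.042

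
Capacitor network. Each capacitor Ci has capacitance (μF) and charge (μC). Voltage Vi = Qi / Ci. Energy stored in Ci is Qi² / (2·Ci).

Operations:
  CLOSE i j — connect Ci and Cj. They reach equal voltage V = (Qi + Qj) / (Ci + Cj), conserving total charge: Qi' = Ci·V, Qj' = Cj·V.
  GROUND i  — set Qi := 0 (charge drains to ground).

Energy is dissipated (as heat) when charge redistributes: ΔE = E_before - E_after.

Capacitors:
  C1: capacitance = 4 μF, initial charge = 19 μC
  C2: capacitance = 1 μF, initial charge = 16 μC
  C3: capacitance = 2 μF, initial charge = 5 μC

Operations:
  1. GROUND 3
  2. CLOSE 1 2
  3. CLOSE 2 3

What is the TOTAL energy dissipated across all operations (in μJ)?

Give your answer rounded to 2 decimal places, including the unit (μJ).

Answer: 73.21 μJ

Derivation:
Initial: C1(4μF, Q=19μC, V=4.75V), C2(1μF, Q=16μC, V=16.00V), C3(2μF, Q=5μC, V=2.50V)
Op 1: GROUND 3: Q3=0; energy lost=6.250
Op 2: CLOSE 1-2: Q_total=35.00, C_total=5.00, V=7.00; Q1=28.00, Q2=7.00; dissipated=50.625
Op 3: CLOSE 2-3: Q_total=7.00, C_total=3.00, V=2.33; Q2=2.33, Q3=4.67; dissipated=16.333
Total dissipated: 73.208 μJ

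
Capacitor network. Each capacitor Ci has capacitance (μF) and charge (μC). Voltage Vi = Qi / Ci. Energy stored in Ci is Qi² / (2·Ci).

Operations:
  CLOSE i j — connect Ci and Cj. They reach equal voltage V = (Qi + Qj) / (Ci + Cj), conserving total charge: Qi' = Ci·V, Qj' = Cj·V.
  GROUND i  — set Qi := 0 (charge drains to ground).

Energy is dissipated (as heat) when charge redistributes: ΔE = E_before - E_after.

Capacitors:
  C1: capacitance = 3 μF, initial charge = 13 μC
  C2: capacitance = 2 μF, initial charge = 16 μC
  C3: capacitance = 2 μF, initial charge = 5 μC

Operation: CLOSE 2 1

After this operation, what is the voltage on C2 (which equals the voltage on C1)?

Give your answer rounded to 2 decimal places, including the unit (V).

Answer: 5.80 V

Derivation:
Initial: C1(3μF, Q=13μC, V=4.33V), C2(2μF, Q=16μC, V=8.00V), C3(2μF, Q=5μC, V=2.50V)
Op 1: CLOSE 2-1: Q_total=29.00, C_total=5.00, V=5.80; Q2=11.60, Q1=17.40; dissipated=8.067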